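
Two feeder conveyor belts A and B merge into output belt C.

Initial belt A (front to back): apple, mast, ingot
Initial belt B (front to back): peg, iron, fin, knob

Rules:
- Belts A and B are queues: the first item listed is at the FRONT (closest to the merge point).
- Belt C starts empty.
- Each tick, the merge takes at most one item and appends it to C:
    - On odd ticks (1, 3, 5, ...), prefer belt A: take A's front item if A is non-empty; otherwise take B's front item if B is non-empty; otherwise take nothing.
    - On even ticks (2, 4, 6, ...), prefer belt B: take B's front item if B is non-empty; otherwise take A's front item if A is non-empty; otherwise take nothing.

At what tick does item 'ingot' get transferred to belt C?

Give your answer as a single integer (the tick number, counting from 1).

Answer: 5

Derivation:
Tick 1: prefer A, take apple from A; A=[mast,ingot] B=[peg,iron,fin,knob] C=[apple]
Tick 2: prefer B, take peg from B; A=[mast,ingot] B=[iron,fin,knob] C=[apple,peg]
Tick 3: prefer A, take mast from A; A=[ingot] B=[iron,fin,knob] C=[apple,peg,mast]
Tick 4: prefer B, take iron from B; A=[ingot] B=[fin,knob] C=[apple,peg,mast,iron]
Tick 5: prefer A, take ingot from A; A=[-] B=[fin,knob] C=[apple,peg,mast,iron,ingot]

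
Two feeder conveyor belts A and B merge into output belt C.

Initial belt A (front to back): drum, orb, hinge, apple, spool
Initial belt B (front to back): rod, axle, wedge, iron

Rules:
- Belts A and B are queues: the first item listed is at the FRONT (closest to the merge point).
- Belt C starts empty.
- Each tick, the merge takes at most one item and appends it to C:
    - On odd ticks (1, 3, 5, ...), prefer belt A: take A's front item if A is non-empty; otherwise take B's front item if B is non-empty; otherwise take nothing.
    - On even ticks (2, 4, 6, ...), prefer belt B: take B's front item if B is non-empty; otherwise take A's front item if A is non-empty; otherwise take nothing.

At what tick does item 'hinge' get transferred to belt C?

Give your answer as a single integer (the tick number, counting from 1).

Tick 1: prefer A, take drum from A; A=[orb,hinge,apple,spool] B=[rod,axle,wedge,iron] C=[drum]
Tick 2: prefer B, take rod from B; A=[orb,hinge,apple,spool] B=[axle,wedge,iron] C=[drum,rod]
Tick 3: prefer A, take orb from A; A=[hinge,apple,spool] B=[axle,wedge,iron] C=[drum,rod,orb]
Tick 4: prefer B, take axle from B; A=[hinge,apple,spool] B=[wedge,iron] C=[drum,rod,orb,axle]
Tick 5: prefer A, take hinge from A; A=[apple,spool] B=[wedge,iron] C=[drum,rod,orb,axle,hinge]

Answer: 5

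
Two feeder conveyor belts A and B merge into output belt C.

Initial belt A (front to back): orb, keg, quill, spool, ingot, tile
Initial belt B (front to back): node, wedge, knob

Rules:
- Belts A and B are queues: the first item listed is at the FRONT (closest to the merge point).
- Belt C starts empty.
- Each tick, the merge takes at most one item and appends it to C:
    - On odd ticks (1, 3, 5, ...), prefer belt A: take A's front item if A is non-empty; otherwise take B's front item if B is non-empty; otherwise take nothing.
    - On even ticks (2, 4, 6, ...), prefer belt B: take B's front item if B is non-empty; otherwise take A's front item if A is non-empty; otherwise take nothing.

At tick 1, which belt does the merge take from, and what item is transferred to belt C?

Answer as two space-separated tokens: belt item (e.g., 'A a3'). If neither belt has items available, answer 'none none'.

Answer: A orb

Derivation:
Tick 1: prefer A, take orb from A; A=[keg,quill,spool,ingot,tile] B=[node,wedge,knob] C=[orb]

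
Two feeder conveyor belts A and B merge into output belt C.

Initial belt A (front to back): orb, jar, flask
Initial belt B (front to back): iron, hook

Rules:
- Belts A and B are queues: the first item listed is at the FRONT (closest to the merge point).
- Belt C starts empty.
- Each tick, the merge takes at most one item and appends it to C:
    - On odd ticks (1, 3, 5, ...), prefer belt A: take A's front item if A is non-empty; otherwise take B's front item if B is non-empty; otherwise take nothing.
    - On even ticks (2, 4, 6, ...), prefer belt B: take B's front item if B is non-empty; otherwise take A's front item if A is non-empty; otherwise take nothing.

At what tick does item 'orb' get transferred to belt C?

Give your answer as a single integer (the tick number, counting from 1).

Answer: 1

Derivation:
Tick 1: prefer A, take orb from A; A=[jar,flask] B=[iron,hook] C=[orb]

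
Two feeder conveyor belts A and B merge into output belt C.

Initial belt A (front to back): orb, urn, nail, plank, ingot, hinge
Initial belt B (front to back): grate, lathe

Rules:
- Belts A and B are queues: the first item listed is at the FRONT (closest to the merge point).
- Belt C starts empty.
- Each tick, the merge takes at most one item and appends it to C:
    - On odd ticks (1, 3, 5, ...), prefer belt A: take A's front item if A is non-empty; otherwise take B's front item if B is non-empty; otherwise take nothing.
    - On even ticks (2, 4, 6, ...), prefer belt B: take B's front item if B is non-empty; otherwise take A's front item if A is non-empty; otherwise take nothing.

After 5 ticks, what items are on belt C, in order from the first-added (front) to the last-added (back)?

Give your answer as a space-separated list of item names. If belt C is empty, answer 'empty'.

Answer: orb grate urn lathe nail

Derivation:
Tick 1: prefer A, take orb from A; A=[urn,nail,plank,ingot,hinge] B=[grate,lathe] C=[orb]
Tick 2: prefer B, take grate from B; A=[urn,nail,plank,ingot,hinge] B=[lathe] C=[orb,grate]
Tick 3: prefer A, take urn from A; A=[nail,plank,ingot,hinge] B=[lathe] C=[orb,grate,urn]
Tick 4: prefer B, take lathe from B; A=[nail,plank,ingot,hinge] B=[-] C=[orb,grate,urn,lathe]
Tick 5: prefer A, take nail from A; A=[plank,ingot,hinge] B=[-] C=[orb,grate,urn,lathe,nail]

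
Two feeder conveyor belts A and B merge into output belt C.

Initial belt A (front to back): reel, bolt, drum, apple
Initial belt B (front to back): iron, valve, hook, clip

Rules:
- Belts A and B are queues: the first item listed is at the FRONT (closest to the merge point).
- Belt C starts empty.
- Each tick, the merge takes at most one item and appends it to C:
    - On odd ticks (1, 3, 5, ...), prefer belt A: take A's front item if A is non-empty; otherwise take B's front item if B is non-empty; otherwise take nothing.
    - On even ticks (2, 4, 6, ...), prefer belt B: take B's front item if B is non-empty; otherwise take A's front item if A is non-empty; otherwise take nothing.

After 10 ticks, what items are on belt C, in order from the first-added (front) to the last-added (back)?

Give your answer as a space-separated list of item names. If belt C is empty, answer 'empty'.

Answer: reel iron bolt valve drum hook apple clip

Derivation:
Tick 1: prefer A, take reel from A; A=[bolt,drum,apple] B=[iron,valve,hook,clip] C=[reel]
Tick 2: prefer B, take iron from B; A=[bolt,drum,apple] B=[valve,hook,clip] C=[reel,iron]
Tick 3: prefer A, take bolt from A; A=[drum,apple] B=[valve,hook,clip] C=[reel,iron,bolt]
Tick 4: prefer B, take valve from B; A=[drum,apple] B=[hook,clip] C=[reel,iron,bolt,valve]
Tick 5: prefer A, take drum from A; A=[apple] B=[hook,clip] C=[reel,iron,bolt,valve,drum]
Tick 6: prefer B, take hook from B; A=[apple] B=[clip] C=[reel,iron,bolt,valve,drum,hook]
Tick 7: prefer A, take apple from A; A=[-] B=[clip] C=[reel,iron,bolt,valve,drum,hook,apple]
Tick 8: prefer B, take clip from B; A=[-] B=[-] C=[reel,iron,bolt,valve,drum,hook,apple,clip]
Tick 9: prefer A, both empty, nothing taken; A=[-] B=[-] C=[reel,iron,bolt,valve,drum,hook,apple,clip]
Tick 10: prefer B, both empty, nothing taken; A=[-] B=[-] C=[reel,iron,bolt,valve,drum,hook,apple,clip]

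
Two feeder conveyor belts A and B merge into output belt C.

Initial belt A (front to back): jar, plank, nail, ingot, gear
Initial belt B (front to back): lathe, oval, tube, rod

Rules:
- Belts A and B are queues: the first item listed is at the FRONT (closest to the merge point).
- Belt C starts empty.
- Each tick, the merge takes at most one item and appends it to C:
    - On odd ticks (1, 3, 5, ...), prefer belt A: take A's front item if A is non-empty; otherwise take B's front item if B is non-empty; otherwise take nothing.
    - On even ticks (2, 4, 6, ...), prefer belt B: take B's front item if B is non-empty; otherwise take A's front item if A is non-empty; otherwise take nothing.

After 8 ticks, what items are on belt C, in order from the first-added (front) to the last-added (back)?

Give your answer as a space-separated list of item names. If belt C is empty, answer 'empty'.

Tick 1: prefer A, take jar from A; A=[plank,nail,ingot,gear] B=[lathe,oval,tube,rod] C=[jar]
Tick 2: prefer B, take lathe from B; A=[plank,nail,ingot,gear] B=[oval,tube,rod] C=[jar,lathe]
Tick 3: prefer A, take plank from A; A=[nail,ingot,gear] B=[oval,tube,rod] C=[jar,lathe,plank]
Tick 4: prefer B, take oval from B; A=[nail,ingot,gear] B=[tube,rod] C=[jar,lathe,plank,oval]
Tick 5: prefer A, take nail from A; A=[ingot,gear] B=[tube,rod] C=[jar,lathe,plank,oval,nail]
Tick 6: prefer B, take tube from B; A=[ingot,gear] B=[rod] C=[jar,lathe,plank,oval,nail,tube]
Tick 7: prefer A, take ingot from A; A=[gear] B=[rod] C=[jar,lathe,plank,oval,nail,tube,ingot]
Tick 8: prefer B, take rod from B; A=[gear] B=[-] C=[jar,lathe,plank,oval,nail,tube,ingot,rod]

Answer: jar lathe plank oval nail tube ingot rod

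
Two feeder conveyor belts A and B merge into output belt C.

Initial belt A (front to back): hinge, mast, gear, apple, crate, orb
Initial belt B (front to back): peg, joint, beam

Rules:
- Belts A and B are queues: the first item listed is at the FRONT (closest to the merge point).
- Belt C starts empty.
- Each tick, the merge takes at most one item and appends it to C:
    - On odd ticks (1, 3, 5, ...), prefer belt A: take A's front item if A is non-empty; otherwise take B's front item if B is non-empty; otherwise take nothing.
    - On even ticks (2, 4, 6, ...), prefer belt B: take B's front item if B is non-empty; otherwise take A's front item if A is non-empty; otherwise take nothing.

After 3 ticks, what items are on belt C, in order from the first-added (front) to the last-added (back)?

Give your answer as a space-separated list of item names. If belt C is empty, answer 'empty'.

Tick 1: prefer A, take hinge from A; A=[mast,gear,apple,crate,orb] B=[peg,joint,beam] C=[hinge]
Tick 2: prefer B, take peg from B; A=[mast,gear,apple,crate,orb] B=[joint,beam] C=[hinge,peg]
Tick 3: prefer A, take mast from A; A=[gear,apple,crate,orb] B=[joint,beam] C=[hinge,peg,mast]

Answer: hinge peg mast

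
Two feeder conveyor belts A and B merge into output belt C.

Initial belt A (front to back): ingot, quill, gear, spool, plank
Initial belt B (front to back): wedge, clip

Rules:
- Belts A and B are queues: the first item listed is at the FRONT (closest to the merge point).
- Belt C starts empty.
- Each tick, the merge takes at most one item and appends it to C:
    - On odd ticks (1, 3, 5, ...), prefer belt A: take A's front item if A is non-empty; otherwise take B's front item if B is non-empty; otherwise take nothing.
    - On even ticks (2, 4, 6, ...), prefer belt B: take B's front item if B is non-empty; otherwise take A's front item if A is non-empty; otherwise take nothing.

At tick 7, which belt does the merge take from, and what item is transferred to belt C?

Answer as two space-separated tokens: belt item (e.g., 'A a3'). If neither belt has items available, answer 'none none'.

Tick 1: prefer A, take ingot from A; A=[quill,gear,spool,plank] B=[wedge,clip] C=[ingot]
Tick 2: prefer B, take wedge from B; A=[quill,gear,spool,plank] B=[clip] C=[ingot,wedge]
Tick 3: prefer A, take quill from A; A=[gear,spool,plank] B=[clip] C=[ingot,wedge,quill]
Tick 4: prefer B, take clip from B; A=[gear,spool,plank] B=[-] C=[ingot,wedge,quill,clip]
Tick 5: prefer A, take gear from A; A=[spool,plank] B=[-] C=[ingot,wedge,quill,clip,gear]
Tick 6: prefer B, take spool from A; A=[plank] B=[-] C=[ingot,wedge,quill,clip,gear,spool]
Tick 7: prefer A, take plank from A; A=[-] B=[-] C=[ingot,wedge,quill,clip,gear,spool,plank]

Answer: A plank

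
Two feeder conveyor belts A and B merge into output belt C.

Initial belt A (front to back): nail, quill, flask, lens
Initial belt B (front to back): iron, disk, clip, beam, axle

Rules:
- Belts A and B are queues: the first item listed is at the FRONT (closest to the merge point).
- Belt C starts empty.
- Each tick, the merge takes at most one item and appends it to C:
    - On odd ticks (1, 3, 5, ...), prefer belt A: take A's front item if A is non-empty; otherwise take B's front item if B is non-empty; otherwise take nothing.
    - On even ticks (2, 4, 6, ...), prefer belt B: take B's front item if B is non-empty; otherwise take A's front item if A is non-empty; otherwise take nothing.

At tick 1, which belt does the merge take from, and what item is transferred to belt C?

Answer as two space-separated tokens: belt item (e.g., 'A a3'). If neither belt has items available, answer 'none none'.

Answer: A nail

Derivation:
Tick 1: prefer A, take nail from A; A=[quill,flask,lens] B=[iron,disk,clip,beam,axle] C=[nail]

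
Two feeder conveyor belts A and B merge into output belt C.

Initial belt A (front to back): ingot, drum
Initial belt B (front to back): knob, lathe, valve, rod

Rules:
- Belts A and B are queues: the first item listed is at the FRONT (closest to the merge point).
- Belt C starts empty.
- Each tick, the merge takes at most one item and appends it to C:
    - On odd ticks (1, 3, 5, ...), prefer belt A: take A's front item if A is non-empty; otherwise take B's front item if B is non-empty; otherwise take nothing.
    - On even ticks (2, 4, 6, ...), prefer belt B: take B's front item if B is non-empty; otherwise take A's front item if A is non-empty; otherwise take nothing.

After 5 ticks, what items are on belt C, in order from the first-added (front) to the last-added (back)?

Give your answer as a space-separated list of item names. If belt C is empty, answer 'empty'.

Answer: ingot knob drum lathe valve

Derivation:
Tick 1: prefer A, take ingot from A; A=[drum] B=[knob,lathe,valve,rod] C=[ingot]
Tick 2: prefer B, take knob from B; A=[drum] B=[lathe,valve,rod] C=[ingot,knob]
Tick 3: prefer A, take drum from A; A=[-] B=[lathe,valve,rod] C=[ingot,knob,drum]
Tick 4: prefer B, take lathe from B; A=[-] B=[valve,rod] C=[ingot,knob,drum,lathe]
Tick 5: prefer A, take valve from B; A=[-] B=[rod] C=[ingot,knob,drum,lathe,valve]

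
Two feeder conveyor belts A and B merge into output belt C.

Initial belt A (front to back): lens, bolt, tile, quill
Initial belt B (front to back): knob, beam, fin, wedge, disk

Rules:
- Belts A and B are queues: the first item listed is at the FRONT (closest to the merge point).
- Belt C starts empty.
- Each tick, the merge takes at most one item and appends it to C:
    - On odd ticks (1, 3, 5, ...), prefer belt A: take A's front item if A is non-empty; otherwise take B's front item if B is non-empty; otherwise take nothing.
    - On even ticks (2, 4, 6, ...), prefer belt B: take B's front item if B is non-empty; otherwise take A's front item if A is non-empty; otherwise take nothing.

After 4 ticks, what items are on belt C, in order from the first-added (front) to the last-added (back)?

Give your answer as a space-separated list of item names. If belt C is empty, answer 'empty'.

Tick 1: prefer A, take lens from A; A=[bolt,tile,quill] B=[knob,beam,fin,wedge,disk] C=[lens]
Tick 2: prefer B, take knob from B; A=[bolt,tile,quill] B=[beam,fin,wedge,disk] C=[lens,knob]
Tick 3: prefer A, take bolt from A; A=[tile,quill] B=[beam,fin,wedge,disk] C=[lens,knob,bolt]
Tick 4: prefer B, take beam from B; A=[tile,quill] B=[fin,wedge,disk] C=[lens,knob,bolt,beam]

Answer: lens knob bolt beam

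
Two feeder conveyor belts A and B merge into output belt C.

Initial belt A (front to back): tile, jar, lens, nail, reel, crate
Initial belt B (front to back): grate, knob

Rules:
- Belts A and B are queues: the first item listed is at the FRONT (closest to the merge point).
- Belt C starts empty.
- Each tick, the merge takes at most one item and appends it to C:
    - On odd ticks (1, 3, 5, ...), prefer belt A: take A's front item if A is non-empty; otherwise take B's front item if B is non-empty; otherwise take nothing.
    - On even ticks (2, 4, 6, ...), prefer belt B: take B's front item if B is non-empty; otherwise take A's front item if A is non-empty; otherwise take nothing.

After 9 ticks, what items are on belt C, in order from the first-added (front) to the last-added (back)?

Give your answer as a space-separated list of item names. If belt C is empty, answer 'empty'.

Answer: tile grate jar knob lens nail reel crate

Derivation:
Tick 1: prefer A, take tile from A; A=[jar,lens,nail,reel,crate] B=[grate,knob] C=[tile]
Tick 2: prefer B, take grate from B; A=[jar,lens,nail,reel,crate] B=[knob] C=[tile,grate]
Tick 3: prefer A, take jar from A; A=[lens,nail,reel,crate] B=[knob] C=[tile,grate,jar]
Tick 4: prefer B, take knob from B; A=[lens,nail,reel,crate] B=[-] C=[tile,grate,jar,knob]
Tick 5: prefer A, take lens from A; A=[nail,reel,crate] B=[-] C=[tile,grate,jar,knob,lens]
Tick 6: prefer B, take nail from A; A=[reel,crate] B=[-] C=[tile,grate,jar,knob,lens,nail]
Tick 7: prefer A, take reel from A; A=[crate] B=[-] C=[tile,grate,jar,knob,lens,nail,reel]
Tick 8: prefer B, take crate from A; A=[-] B=[-] C=[tile,grate,jar,knob,lens,nail,reel,crate]
Tick 9: prefer A, both empty, nothing taken; A=[-] B=[-] C=[tile,grate,jar,knob,lens,nail,reel,crate]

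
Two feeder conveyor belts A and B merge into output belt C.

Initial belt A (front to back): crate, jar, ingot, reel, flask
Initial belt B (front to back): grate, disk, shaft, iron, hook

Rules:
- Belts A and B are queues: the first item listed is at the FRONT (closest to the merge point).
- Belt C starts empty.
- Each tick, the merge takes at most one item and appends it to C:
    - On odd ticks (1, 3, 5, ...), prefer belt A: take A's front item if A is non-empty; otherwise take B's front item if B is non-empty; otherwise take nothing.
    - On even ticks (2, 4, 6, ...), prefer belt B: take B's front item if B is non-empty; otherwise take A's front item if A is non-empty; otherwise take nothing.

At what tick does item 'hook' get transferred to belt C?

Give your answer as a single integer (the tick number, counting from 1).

Answer: 10

Derivation:
Tick 1: prefer A, take crate from A; A=[jar,ingot,reel,flask] B=[grate,disk,shaft,iron,hook] C=[crate]
Tick 2: prefer B, take grate from B; A=[jar,ingot,reel,flask] B=[disk,shaft,iron,hook] C=[crate,grate]
Tick 3: prefer A, take jar from A; A=[ingot,reel,flask] B=[disk,shaft,iron,hook] C=[crate,grate,jar]
Tick 4: prefer B, take disk from B; A=[ingot,reel,flask] B=[shaft,iron,hook] C=[crate,grate,jar,disk]
Tick 5: prefer A, take ingot from A; A=[reel,flask] B=[shaft,iron,hook] C=[crate,grate,jar,disk,ingot]
Tick 6: prefer B, take shaft from B; A=[reel,flask] B=[iron,hook] C=[crate,grate,jar,disk,ingot,shaft]
Tick 7: prefer A, take reel from A; A=[flask] B=[iron,hook] C=[crate,grate,jar,disk,ingot,shaft,reel]
Tick 8: prefer B, take iron from B; A=[flask] B=[hook] C=[crate,grate,jar,disk,ingot,shaft,reel,iron]
Tick 9: prefer A, take flask from A; A=[-] B=[hook] C=[crate,grate,jar,disk,ingot,shaft,reel,iron,flask]
Tick 10: prefer B, take hook from B; A=[-] B=[-] C=[crate,grate,jar,disk,ingot,shaft,reel,iron,flask,hook]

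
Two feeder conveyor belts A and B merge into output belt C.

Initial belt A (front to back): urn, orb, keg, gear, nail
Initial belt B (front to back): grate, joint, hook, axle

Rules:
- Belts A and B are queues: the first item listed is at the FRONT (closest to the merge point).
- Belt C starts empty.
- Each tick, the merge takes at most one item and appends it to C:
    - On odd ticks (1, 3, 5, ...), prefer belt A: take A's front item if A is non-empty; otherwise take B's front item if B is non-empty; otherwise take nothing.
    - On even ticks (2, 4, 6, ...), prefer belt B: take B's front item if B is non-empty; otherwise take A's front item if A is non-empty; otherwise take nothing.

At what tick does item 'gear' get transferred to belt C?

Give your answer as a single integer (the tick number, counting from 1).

Answer: 7

Derivation:
Tick 1: prefer A, take urn from A; A=[orb,keg,gear,nail] B=[grate,joint,hook,axle] C=[urn]
Tick 2: prefer B, take grate from B; A=[orb,keg,gear,nail] B=[joint,hook,axle] C=[urn,grate]
Tick 3: prefer A, take orb from A; A=[keg,gear,nail] B=[joint,hook,axle] C=[urn,grate,orb]
Tick 4: prefer B, take joint from B; A=[keg,gear,nail] B=[hook,axle] C=[urn,grate,orb,joint]
Tick 5: prefer A, take keg from A; A=[gear,nail] B=[hook,axle] C=[urn,grate,orb,joint,keg]
Tick 6: prefer B, take hook from B; A=[gear,nail] B=[axle] C=[urn,grate,orb,joint,keg,hook]
Tick 7: prefer A, take gear from A; A=[nail] B=[axle] C=[urn,grate,orb,joint,keg,hook,gear]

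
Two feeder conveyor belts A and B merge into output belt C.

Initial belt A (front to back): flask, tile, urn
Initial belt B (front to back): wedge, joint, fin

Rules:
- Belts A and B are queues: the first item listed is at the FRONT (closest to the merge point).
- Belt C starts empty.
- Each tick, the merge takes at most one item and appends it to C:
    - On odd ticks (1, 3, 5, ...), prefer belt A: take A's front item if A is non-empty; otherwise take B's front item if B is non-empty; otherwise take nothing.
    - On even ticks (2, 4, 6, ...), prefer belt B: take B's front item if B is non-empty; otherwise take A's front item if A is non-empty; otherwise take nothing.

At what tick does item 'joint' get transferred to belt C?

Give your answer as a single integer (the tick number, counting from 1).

Answer: 4

Derivation:
Tick 1: prefer A, take flask from A; A=[tile,urn] B=[wedge,joint,fin] C=[flask]
Tick 2: prefer B, take wedge from B; A=[tile,urn] B=[joint,fin] C=[flask,wedge]
Tick 3: prefer A, take tile from A; A=[urn] B=[joint,fin] C=[flask,wedge,tile]
Tick 4: prefer B, take joint from B; A=[urn] B=[fin] C=[flask,wedge,tile,joint]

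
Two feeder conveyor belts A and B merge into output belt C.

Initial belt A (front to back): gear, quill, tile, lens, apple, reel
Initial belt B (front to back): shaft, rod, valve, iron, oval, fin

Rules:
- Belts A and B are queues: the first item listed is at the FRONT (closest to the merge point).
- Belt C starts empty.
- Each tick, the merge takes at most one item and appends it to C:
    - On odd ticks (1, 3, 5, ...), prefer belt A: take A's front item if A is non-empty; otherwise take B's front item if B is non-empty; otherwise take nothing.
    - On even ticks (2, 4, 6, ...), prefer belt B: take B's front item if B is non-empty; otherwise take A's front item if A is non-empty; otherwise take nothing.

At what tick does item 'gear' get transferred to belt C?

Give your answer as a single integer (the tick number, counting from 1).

Tick 1: prefer A, take gear from A; A=[quill,tile,lens,apple,reel] B=[shaft,rod,valve,iron,oval,fin] C=[gear]

Answer: 1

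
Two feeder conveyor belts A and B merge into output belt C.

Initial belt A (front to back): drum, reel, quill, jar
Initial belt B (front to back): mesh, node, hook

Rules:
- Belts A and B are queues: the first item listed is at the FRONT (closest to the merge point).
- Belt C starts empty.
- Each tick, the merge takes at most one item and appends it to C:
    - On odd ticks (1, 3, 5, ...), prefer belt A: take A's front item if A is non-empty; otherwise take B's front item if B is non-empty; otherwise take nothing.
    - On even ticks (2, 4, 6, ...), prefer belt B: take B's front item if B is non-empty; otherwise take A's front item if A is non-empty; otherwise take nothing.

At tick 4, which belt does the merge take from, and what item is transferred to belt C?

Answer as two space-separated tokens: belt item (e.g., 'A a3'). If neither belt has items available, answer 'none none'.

Tick 1: prefer A, take drum from A; A=[reel,quill,jar] B=[mesh,node,hook] C=[drum]
Tick 2: prefer B, take mesh from B; A=[reel,quill,jar] B=[node,hook] C=[drum,mesh]
Tick 3: prefer A, take reel from A; A=[quill,jar] B=[node,hook] C=[drum,mesh,reel]
Tick 4: prefer B, take node from B; A=[quill,jar] B=[hook] C=[drum,mesh,reel,node]

Answer: B node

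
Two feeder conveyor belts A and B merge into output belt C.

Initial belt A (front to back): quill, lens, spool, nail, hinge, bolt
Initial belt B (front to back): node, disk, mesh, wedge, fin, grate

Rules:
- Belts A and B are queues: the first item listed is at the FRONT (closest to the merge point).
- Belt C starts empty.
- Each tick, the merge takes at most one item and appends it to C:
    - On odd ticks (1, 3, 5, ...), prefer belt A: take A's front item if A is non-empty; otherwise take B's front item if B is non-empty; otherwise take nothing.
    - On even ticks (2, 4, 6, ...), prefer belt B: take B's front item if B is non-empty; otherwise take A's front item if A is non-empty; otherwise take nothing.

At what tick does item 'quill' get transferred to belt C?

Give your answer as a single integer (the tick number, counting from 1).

Answer: 1

Derivation:
Tick 1: prefer A, take quill from A; A=[lens,spool,nail,hinge,bolt] B=[node,disk,mesh,wedge,fin,grate] C=[quill]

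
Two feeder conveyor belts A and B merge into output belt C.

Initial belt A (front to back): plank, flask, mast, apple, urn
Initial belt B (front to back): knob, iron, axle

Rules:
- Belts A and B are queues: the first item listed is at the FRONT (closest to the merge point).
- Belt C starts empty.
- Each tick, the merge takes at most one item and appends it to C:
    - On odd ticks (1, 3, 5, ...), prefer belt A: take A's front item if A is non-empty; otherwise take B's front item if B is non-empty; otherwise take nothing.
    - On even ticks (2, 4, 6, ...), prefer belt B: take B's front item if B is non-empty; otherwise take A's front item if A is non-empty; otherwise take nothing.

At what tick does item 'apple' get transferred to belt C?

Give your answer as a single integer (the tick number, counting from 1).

Answer: 7

Derivation:
Tick 1: prefer A, take plank from A; A=[flask,mast,apple,urn] B=[knob,iron,axle] C=[plank]
Tick 2: prefer B, take knob from B; A=[flask,mast,apple,urn] B=[iron,axle] C=[plank,knob]
Tick 3: prefer A, take flask from A; A=[mast,apple,urn] B=[iron,axle] C=[plank,knob,flask]
Tick 4: prefer B, take iron from B; A=[mast,apple,urn] B=[axle] C=[plank,knob,flask,iron]
Tick 5: prefer A, take mast from A; A=[apple,urn] B=[axle] C=[plank,knob,flask,iron,mast]
Tick 6: prefer B, take axle from B; A=[apple,urn] B=[-] C=[plank,knob,flask,iron,mast,axle]
Tick 7: prefer A, take apple from A; A=[urn] B=[-] C=[plank,knob,flask,iron,mast,axle,apple]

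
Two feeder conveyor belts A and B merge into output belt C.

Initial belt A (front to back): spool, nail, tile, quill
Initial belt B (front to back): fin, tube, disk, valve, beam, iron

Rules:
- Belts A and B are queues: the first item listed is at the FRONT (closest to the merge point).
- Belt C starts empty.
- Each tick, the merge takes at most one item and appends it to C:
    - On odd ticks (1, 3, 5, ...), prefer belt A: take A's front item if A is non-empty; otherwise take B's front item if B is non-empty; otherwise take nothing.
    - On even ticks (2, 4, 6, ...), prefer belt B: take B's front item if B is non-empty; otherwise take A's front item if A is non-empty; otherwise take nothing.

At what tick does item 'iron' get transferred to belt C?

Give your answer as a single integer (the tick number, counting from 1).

Answer: 10

Derivation:
Tick 1: prefer A, take spool from A; A=[nail,tile,quill] B=[fin,tube,disk,valve,beam,iron] C=[spool]
Tick 2: prefer B, take fin from B; A=[nail,tile,quill] B=[tube,disk,valve,beam,iron] C=[spool,fin]
Tick 3: prefer A, take nail from A; A=[tile,quill] B=[tube,disk,valve,beam,iron] C=[spool,fin,nail]
Tick 4: prefer B, take tube from B; A=[tile,quill] B=[disk,valve,beam,iron] C=[spool,fin,nail,tube]
Tick 5: prefer A, take tile from A; A=[quill] B=[disk,valve,beam,iron] C=[spool,fin,nail,tube,tile]
Tick 6: prefer B, take disk from B; A=[quill] B=[valve,beam,iron] C=[spool,fin,nail,tube,tile,disk]
Tick 7: prefer A, take quill from A; A=[-] B=[valve,beam,iron] C=[spool,fin,nail,tube,tile,disk,quill]
Tick 8: prefer B, take valve from B; A=[-] B=[beam,iron] C=[spool,fin,nail,tube,tile,disk,quill,valve]
Tick 9: prefer A, take beam from B; A=[-] B=[iron] C=[spool,fin,nail,tube,tile,disk,quill,valve,beam]
Tick 10: prefer B, take iron from B; A=[-] B=[-] C=[spool,fin,nail,tube,tile,disk,quill,valve,beam,iron]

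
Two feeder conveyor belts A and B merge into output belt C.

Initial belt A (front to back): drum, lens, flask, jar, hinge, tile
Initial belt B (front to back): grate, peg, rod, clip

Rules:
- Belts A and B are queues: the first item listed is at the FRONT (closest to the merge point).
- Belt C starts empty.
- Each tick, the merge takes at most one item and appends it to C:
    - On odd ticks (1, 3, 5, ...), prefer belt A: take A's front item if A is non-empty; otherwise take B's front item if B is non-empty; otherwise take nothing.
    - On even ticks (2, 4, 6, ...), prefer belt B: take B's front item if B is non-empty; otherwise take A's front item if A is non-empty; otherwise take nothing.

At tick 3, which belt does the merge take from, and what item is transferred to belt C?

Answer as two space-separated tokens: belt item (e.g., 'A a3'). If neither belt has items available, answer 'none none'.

Tick 1: prefer A, take drum from A; A=[lens,flask,jar,hinge,tile] B=[grate,peg,rod,clip] C=[drum]
Tick 2: prefer B, take grate from B; A=[lens,flask,jar,hinge,tile] B=[peg,rod,clip] C=[drum,grate]
Tick 3: prefer A, take lens from A; A=[flask,jar,hinge,tile] B=[peg,rod,clip] C=[drum,grate,lens]

Answer: A lens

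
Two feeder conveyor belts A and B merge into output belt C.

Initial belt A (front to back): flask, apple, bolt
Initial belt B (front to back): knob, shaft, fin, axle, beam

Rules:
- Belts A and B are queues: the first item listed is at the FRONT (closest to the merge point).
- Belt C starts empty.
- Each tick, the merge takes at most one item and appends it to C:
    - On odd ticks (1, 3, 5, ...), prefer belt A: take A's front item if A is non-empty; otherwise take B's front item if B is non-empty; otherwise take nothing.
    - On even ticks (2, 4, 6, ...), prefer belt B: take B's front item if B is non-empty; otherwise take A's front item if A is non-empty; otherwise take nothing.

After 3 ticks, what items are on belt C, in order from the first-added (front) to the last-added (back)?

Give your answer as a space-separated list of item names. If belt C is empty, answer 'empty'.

Answer: flask knob apple

Derivation:
Tick 1: prefer A, take flask from A; A=[apple,bolt] B=[knob,shaft,fin,axle,beam] C=[flask]
Tick 2: prefer B, take knob from B; A=[apple,bolt] B=[shaft,fin,axle,beam] C=[flask,knob]
Tick 3: prefer A, take apple from A; A=[bolt] B=[shaft,fin,axle,beam] C=[flask,knob,apple]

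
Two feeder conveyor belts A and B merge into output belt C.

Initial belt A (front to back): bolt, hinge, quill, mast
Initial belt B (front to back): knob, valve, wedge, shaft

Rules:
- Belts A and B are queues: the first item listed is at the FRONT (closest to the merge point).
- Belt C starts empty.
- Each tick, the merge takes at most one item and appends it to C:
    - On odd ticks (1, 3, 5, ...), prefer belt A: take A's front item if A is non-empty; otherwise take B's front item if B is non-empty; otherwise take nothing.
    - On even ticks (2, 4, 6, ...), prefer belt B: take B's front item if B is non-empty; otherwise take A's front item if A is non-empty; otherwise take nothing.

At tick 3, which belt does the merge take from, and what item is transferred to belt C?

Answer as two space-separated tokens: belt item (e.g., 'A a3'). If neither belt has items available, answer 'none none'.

Answer: A hinge

Derivation:
Tick 1: prefer A, take bolt from A; A=[hinge,quill,mast] B=[knob,valve,wedge,shaft] C=[bolt]
Tick 2: prefer B, take knob from B; A=[hinge,quill,mast] B=[valve,wedge,shaft] C=[bolt,knob]
Tick 3: prefer A, take hinge from A; A=[quill,mast] B=[valve,wedge,shaft] C=[bolt,knob,hinge]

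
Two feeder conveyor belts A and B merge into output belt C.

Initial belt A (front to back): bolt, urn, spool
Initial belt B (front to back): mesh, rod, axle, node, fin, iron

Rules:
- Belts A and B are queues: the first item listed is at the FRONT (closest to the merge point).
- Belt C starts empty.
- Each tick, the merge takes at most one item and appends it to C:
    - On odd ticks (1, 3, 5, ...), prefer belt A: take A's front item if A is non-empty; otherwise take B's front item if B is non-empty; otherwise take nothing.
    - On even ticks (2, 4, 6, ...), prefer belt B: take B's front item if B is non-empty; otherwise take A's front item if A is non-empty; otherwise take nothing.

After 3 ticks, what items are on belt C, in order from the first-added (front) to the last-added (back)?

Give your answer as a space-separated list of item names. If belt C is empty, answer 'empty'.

Answer: bolt mesh urn

Derivation:
Tick 1: prefer A, take bolt from A; A=[urn,spool] B=[mesh,rod,axle,node,fin,iron] C=[bolt]
Tick 2: prefer B, take mesh from B; A=[urn,spool] B=[rod,axle,node,fin,iron] C=[bolt,mesh]
Tick 3: prefer A, take urn from A; A=[spool] B=[rod,axle,node,fin,iron] C=[bolt,mesh,urn]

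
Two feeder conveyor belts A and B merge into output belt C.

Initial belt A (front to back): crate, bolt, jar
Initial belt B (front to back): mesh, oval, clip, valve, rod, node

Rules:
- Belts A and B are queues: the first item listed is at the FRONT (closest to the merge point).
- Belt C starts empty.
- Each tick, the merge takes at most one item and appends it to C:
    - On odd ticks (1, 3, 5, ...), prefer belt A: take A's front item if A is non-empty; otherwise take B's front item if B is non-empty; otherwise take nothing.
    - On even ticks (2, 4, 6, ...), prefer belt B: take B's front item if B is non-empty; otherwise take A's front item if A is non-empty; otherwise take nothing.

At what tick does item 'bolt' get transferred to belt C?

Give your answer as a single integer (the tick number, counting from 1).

Tick 1: prefer A, take crate from A; A=[bolt,jar] B=[mesh,oval,clip,valve,rod,node] C=[crate]
Tick 2: prefer B, take mesh from B; A=[bolt,jar] B=[oval,clip,valve,rod,node] C=[crate,mesh]
Tick 3: prefer A, take bolt from A; A=[jar] B=[oval,clip,valve,rod,node] C=[crate,mesh,bolt]

Answer: 3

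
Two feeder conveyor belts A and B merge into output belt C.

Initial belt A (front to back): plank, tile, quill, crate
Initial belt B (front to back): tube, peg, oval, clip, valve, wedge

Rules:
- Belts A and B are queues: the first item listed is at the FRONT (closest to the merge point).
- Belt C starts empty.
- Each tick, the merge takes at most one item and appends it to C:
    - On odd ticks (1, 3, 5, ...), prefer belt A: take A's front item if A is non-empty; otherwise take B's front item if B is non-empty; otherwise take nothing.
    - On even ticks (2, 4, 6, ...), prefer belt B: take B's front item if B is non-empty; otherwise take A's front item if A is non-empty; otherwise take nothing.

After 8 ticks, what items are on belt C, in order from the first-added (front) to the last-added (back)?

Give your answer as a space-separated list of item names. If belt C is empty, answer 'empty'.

Answer: plank tube tile peg quill oval crate clip

Derivation:
Tick 1: prefer A, take plank from A; A=[tile,quill,crate] B=[tube,peg,oval,clip,valve,wedge] C=[plank]
Tick 2: prefer B, take tube from B; A=[tile,quill,crate] B=[peg,oval,clip,valve,wedge] C=[plank,tube]
Tick 3: prefer A, take tile from A; A=[quill,crate] B=[peg,oval,clip,valve,wedge] C=[plank,tube,tile]
Tick 4: prefer B, take peg from B; A=[quill,crate] B=[oval,clip,valve,wedge] C=[plank,tube,tile,peg]
Tick 5: prefer A, take quill from A; A=[crate] B=[oval,clip,valve,wedge] C=[plank,tube,tile,peg,quill]
Tick 6: prefer B, take oval from B; A=[crate] B=[clip,valve,wedge] C=[plank,tube,tile,peg,quill,oval]
Tick 7: prefer A, take crate from A; A=[-] B=[clip,valve,wedge] C=[plank,tube,tile,peg,quill,oval,crate]
Tick 8: prefer B, take clip from B; A=[-] B=[valve,wedge] C=[plank,tube,tile,peg,quill,oval,crate,clip]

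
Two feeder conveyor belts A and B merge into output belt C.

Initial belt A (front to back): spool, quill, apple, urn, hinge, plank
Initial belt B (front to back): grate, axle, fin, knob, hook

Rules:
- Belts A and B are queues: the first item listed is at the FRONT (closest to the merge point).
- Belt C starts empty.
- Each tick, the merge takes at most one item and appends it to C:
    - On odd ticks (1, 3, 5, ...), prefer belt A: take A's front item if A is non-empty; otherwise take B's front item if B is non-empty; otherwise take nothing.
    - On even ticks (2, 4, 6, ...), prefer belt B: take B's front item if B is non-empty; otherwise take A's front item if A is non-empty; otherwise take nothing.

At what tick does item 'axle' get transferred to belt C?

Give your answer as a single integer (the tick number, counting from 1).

Answer: 4

Derivation:
Tick 1: prefer A, take spool from A; A=[quill,apple,urn,hinge,plank] B=[grate,axle,fin,knob,hook] C=[spool]
Tick 2: prefer B, take grate from B; A=[quill,apple,urn,hinge,plank] B=[axle,fin,knob,hook] C=[spool,grate]
Tick 3: prefer A, take quill from A; A=[apple,urn,hinge,plank] B=[axle,fin,knob,hook] C=[spool,grate,quill]
Tick 4: prefer B, take axle from B; A=[apple,urn,hinge,plank] B=[fin,knob,hook] C=[spool,grate,quill,axle]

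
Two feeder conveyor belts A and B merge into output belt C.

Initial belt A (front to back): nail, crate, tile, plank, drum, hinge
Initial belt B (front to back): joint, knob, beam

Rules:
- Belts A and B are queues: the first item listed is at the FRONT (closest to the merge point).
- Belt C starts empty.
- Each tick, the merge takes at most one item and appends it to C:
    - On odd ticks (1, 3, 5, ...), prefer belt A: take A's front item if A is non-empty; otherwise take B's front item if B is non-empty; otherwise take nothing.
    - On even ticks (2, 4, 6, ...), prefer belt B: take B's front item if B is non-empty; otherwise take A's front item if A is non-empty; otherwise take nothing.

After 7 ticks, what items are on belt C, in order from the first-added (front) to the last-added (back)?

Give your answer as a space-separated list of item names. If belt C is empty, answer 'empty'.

Answer: nail joint crate knob tile beam plank

Derivation:
Tick 1: prefer A, take nail from A; A=[crate,tile,plank,drum,hinge] B=[joint,knob,beam] C=[nail]
Tick 2: prefer B, take joint from B; A=[crate,tile,plank,drum,hinge] B=[knob,beam] C=[nail,joint]
Tick 3: prefer A, take crate from A; A=[tile,plank,drum,hinge] B=[knob,beam] C=[nail,joint,crate]
Tick 4: prefer B, take knob from B; A=[tile,plank,drum,hinge] B=[beam] C=[nail,joint,crate,knob]
Tick 5: prefer A, take tile from A; A=[plank,drum,hinge] B=[beam] C=[nail,joint,crate,knob,tile]
Tick 6: prefer B, take beam from B; A=[plank,drum,hinge] B=[-] C=[nail,joint,crate,knob,tile,beam]
Tick 7: prefer A, take plank from A; A=[drum,hinge] B=[-] C=[nail,joint,crate,knob,tile,beam,plank]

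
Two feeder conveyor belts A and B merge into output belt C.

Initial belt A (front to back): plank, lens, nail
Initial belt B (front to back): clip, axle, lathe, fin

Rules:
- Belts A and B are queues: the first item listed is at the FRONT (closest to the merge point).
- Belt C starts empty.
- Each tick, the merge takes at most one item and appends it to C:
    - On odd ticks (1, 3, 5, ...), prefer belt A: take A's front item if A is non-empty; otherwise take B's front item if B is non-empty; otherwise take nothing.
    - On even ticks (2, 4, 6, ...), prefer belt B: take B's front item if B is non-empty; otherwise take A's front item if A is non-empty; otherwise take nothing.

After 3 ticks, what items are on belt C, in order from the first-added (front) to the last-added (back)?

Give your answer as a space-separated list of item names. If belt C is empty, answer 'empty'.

Answer: plank clip lens

Derivation:
Tick 1: prefer A, take plank from A; A=[lens,nail] B=[clip,axle,lathe,fin] C=[plank]
Tick 2: prefer B, take clip from B; A=[lens,nail] B=[axle,lathe,fin] C=[plank,clip]
Tick 3: prefer A, take lens from A; A=[nail] B=[axle,lathe,fin] C=[plank,clip,lens]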